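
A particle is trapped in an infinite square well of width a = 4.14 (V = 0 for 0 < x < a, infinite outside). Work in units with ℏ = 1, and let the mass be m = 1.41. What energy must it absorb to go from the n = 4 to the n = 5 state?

E_n = n²π²ℏ²/(2ma²), so ΔE = (5² − 4²) π²ℏ²/(2ma²).
ΔE = 9 × π² / (2 × 1.41 × 4.14²) = 1.838.

ΔE = 1.84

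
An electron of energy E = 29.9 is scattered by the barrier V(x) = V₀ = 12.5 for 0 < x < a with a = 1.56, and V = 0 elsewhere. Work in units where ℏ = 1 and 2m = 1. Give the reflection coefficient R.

R = 0.00369

E > V₀: inside the barrier k₂ = √(2m(E − V₀))/ℏ = 4.171, k₂a = 6.507.
Matching at both interfaces gives T⁻¹ = 1 + V₀² sin²(k₂a) / [4E(E − V₀)] = 1.004, hence T = 0.996.
R = 1 − T = 0.00369.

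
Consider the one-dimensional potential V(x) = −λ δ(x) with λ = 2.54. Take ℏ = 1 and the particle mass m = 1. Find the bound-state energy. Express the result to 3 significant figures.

E = -3.23

The bound state is ψ(x) = √κ e^{−κ|x|}. The derivative jump ψ'(0⁺) − ψ'(0⁻) = −(2mλ/ℏ²)ψ(0) fixes κ = mλ/ℏ² = 2.540.
Then E = −ℏ²κ²/(2m) = −mλ²/(2ℏ²) = -3.226.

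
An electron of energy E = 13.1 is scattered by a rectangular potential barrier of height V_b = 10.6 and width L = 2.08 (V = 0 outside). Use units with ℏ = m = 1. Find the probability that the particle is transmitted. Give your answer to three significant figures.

E > V_b: inside the barrier k₂ = √(2m(E − V_b))/ℏ = 2.236, k₂L = 4.651.
Matching at both interfaces gives T⁻¹ = 1 + V_b² sin²(k₂L) / [4E(E − V_b)] = 1.854, hence T = 0.539.

T = 0.539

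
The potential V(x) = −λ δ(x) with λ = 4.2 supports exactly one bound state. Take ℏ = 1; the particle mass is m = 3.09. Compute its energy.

E = -27.3

The bound state is ψ(x) = √κ e^{−κ|x|}. The derivative jump ψ'(0⁺) − ψ'(0⁻) = −(2mλ/ℏ²)ψ(0) fixes κ = mλ/ℏ² = 12.98.
Then E = −ℏ²κ²/(2m) = −mλ²/(2ℏ²) = -27.25.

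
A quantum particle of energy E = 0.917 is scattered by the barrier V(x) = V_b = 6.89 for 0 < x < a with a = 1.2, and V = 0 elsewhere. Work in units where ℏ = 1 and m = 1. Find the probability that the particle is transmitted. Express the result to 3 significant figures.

T = 0.000461

Since E < V_b the interior solution is evanescent with decay constant κ = √(2m(V_b − E))/ℏ = 3.456.
κa = 4.148, sinh(κa) = 31.63.
The exact tunnelling result is T⁻¹ = 1 + V_b² sinh²(κa) / [4E(V_b − E)] = 2169, so T = 0.000461.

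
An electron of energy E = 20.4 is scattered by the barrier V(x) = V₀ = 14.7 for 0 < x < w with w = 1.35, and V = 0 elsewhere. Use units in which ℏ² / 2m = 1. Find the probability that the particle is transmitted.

E > V₀: inside the barrier k₂ = √(2m(E − V₀))/ℏ = 2.387, k₂w = 3.223.
T = [1 + V₀² sin²(k₂w) / (4E(E − V₀))]⁻¹ = 1/1.003 = 0.997.

T = 0.997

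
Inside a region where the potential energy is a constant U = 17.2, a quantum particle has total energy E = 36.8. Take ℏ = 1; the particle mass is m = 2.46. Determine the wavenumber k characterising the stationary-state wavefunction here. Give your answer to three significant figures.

With E > U the solution is oscillatory, ψ ∝ e^{±ikx} with k = √(2m(E − U))/ℏ.
k = √(2 × 2.46 × 19.6) = 9.820.

k = 9.82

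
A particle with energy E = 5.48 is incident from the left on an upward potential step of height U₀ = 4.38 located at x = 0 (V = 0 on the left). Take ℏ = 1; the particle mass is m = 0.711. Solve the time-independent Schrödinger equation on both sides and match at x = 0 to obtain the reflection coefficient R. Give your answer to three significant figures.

R = 0.145

On each side the TISE gives plane waves with k = √(2m(E − V))/ℏ: k₁ = √(2·0.711·5.48) = 2.792, k₂ = √(2·0.711·1.1) = 1.251.
Continuity of ψ and ψ′ at the step yields the reflection amplitude r = (k₁ − k₂)/(k₁ + k₂) = 0.3812; thus R = |r|² = 0.1453, T = 0.8547.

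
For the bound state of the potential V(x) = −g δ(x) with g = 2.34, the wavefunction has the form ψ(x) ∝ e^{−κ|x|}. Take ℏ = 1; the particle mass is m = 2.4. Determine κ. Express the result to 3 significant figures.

Integrate −(ℏ²/2m)ψ'' − gδ(x)ψ = Eψ from −ε to +ε: the ψ'' term gives ψ'(0⁺) − ψ'(0⁻) and the δ term gives −(2mg/ℏ²)ψ(0).
With ψ ∝ e^{−κ|x|} this yields −2κ = −2mg/ℏ², so κ = mg/ℏ² = 5.616.

κ = 5.62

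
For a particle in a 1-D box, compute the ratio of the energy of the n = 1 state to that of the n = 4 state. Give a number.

0.0625

E_n = n²π²ℏ²/(2mL²) so the ratio is n₂²/n₁² = 1/16 = 0.0625.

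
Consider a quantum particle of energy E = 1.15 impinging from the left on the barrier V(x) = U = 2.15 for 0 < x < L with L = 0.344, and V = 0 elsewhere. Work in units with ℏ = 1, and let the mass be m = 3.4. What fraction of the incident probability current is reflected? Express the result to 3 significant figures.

Since E < U the interior solution is evanescent with decay constant κ = √(2m(U − E))/ℏ = 2.608.
κL = 0.8970, sinh(κL) = 1.022.
Matching ψ, ψ′ at both faces gives T = [1 + U² sinh²(κL) / (4E(U − E))]⁻¹ = 1/2.050 = 0.488.
R = 1 − T = 0.512.

R = 0.512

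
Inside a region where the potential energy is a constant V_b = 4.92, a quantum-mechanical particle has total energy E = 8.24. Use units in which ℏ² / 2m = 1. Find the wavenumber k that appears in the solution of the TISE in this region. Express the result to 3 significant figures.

k = 1.82

With E > V_b the solution is oscillatory, ψ ∝ e^{±ikx} with k = √(2m(E − V_b))/ℏ.
k = √(2 × 0.5 × 3.32) = 1.822.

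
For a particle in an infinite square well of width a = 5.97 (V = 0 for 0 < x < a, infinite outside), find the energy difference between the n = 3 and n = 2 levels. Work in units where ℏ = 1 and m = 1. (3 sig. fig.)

ΔE = 0.692

E_n = n²π²ℏ²/(2ma²), so ΔE = (3² − 2²) π²ℏ²/(2ma²).
ΔE = 5 × π² / (2 × 1 × 5.97²) = 0.6923.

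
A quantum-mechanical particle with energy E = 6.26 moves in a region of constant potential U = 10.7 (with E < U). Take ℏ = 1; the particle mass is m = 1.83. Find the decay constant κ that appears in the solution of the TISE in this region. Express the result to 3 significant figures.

κ = 4.03

Since E < U the TISE in this region is ψ'' = κ²ψ with κ = √(2m(U − E))/ℏ.
κ = √(2 × 1.83 × 4.44) = 4.031.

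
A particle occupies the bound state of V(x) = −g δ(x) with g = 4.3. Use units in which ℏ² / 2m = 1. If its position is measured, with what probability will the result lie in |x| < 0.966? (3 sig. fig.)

P = 0.984

The normalised bound state is ψ = √κ e^{−κ|x|} with κ = mg/ℏ² = 2.150.
P(|x| < d) = ∫_{−d}^{d} κ e^{−2κ|x|} dx = 1 − e^{−2κd} = 1 − e^{−4.154} = 0.9843.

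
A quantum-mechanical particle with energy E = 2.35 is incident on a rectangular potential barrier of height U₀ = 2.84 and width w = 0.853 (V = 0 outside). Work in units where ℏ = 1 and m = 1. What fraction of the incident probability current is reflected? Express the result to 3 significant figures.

E < U₀: inside the barrier ψ ∝ e^{±κx} with κ = √(2m(U₀ − E))/ℏ = 0.9899.
κw = 0.8444, sinh(κw) = 0.9484.
Matching ψ, ψ′ at both faces gives T = [1 + U₀² sinh²(κw) / (4E(U₀ − E))]⁻¹ = 1/2.575 = 0.388.
R = 1 − T = 0.612.

R = 0.612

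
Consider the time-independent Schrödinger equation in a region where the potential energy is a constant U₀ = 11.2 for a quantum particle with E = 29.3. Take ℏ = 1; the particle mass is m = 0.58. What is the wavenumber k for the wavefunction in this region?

k = 4.58

With E > U₀ the solution is oscillatory, ψ ∝ e^{±ikx} with k = √(2m(E − U₀))/ℏ.
k = √(2 × 0.58 × 18.1) = 4.582.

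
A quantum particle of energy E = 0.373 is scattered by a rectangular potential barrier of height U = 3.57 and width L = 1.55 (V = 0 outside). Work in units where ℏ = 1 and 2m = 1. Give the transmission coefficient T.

T = 0.00587

Since E < U the interior solution is evanescent with decay constant κ = √(2m(U − E))/ℏ = 1.788.
κL = 2.771, sinh(κL) = 7.959.
Matching ψ, ψ′ at both faces gives T = [1 + U² sinh²(κL) / (4E(U − E))]⁻¹ = 1/170.3 = 0.00587.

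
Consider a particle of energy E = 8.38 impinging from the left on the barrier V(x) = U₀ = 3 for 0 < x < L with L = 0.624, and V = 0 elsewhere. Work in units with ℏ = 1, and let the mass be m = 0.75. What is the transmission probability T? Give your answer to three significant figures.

T = 0.954

E > U₀: inside the barrier k₂ = √(2m(E − U₀))/ℏ = 2.841, k₂L = 1.773.
T = [1 + U₀² sin²(k₂L) / (4E(E − U₀))]⁻¹ = 1/1.048 = 0.954.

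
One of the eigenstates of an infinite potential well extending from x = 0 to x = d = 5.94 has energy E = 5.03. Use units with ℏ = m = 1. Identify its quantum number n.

For an infinite well E_n = n²π²ℏ²/(2md²), so n = (d/πℏ)√(2mE).
n = (5.94/π) × √(2 × 1 × 5.03) = 5.997 → n = 6.

n = 6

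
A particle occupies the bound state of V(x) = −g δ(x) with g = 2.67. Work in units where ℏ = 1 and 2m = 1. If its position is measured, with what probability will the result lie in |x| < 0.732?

P = 0.858

The normalised bound state is ψ = √κ e^{−κ|x|} with κ = mg/ℏ² = 1.335.
P(|x| < d) = ∫_{−d}^{d} κ e^{−2κ|x|} dx = 1 − e^{−2κd} = 1 − e^{−1.954} = 0.8584.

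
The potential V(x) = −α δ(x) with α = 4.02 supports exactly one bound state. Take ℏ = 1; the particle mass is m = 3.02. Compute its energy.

E = -24.4

For x ≠ 0 the bound state is ψ ∝ e^{−κ|x|}; integrating the TISE across the delta gives the cusp condition 2κ = 2mα/ℏ², so κ = 12.14.
Then E = −ℏ²κ²/(2m) = −mα²/(2ℏ²) = -24.40.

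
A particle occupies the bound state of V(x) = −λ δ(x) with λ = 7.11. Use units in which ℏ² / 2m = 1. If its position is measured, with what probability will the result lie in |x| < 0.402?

The normalised bound state is ψ = √κ e^{−κ|x|} with κ = mλ/ℏ² = 3.555.
P(|x| < d) = ∫_{−d}^{d} κ e^{−2κ|x|} dx = 1 − e^{−2κd} = 1 − e^{−2.858} = 0.9426.

P = 0.943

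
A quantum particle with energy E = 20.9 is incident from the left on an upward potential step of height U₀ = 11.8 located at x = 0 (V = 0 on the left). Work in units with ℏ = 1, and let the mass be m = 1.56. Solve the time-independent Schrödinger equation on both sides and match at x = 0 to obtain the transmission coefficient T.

T = 0.958

The wavenumbers are k₁ = √(2mE)/ℏ = 8.075 on the left and k₂ = √(2m(E − U₀))/ℏ = 5.328 on the right.
Matching ψ and ψ′ at x = 0 gives r = (k₁ − k₂)/(k₁ + k₂), so R = r² = 0.04199 and T = 1 − R = 0.9580.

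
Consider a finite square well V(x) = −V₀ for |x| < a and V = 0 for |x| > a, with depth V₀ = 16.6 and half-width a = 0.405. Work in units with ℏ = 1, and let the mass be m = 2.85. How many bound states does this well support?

The dimensionless depth is z₀ = a√(2mV₀)/ℏ = 0.405 × √(94.62) = 3.940.
A new bound state (alternating even/odd) appears each time z₀ passes a multiple of π/2, so N = ⌊2z₀/π⌋ + 1 = ⌊2.508⌋ + 1 = 3.

N = 3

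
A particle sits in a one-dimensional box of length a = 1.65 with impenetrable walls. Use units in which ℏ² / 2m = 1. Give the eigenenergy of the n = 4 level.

The infinite-well eigenfunctions ψ_n = √(2/a) sin(nπx/a) vanish at both walls, giving E_n = n²π²ℏ²/(2ma²).
E_4 = 4² × π² / (2 × 0.5 × 1.65²) = 58.00.

E = 58.0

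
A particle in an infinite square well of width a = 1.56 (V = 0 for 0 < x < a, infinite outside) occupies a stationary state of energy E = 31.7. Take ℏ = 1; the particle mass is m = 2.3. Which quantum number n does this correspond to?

From E_n = n²π²ℏ²/(2ma²) invert to n = √(2ma²E)/(πℏ).
n = (1.56/π) × √(2 × 2.3 × 31.7) = 5.996 → n = 6.

n = 6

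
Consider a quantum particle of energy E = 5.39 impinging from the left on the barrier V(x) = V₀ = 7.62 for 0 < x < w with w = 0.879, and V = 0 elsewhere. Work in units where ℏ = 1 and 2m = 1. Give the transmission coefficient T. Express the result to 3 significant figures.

T = 0.218

E < V₀: inside the barrier ψ ∝ e^{±κx} with κ = √(2m(V₀ − E))/ℏ = 1.493.
κw = 1.313, sinh(κw) = 1.723.
The exact tunnelling result is T⁻¹ = 1 + V₀² sinh²(κw) / [4E(V₀ − E)] = 4.587, so T = 0.218.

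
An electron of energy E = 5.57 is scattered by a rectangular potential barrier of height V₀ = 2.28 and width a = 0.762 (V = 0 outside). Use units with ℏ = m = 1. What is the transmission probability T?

T = 0.943

E > V₀: inside the barrier k₂ = √(2m(E − V₀))/ℏ = 2.565, k₂a = 1.955.
Matching at both interfaces gives T⁻¹ = 1 + V₀² sin²(k₂a) / [4E(E − V₀)] = 1.061, hence T = 0.943.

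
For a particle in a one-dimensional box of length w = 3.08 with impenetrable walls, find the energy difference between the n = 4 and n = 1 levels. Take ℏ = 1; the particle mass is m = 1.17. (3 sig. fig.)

ΔE = 6.67

E_n = n²π²ℏ²/(2mw²), so ΔE = (4² − 1²) π²ℏ²/(2mw²).
ΔE = 15 × π² / (2 × 1.17 × 3.08²) = 6.669.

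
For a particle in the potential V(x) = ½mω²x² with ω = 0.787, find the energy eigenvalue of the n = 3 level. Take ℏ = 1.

Using E_n = (n + ½)ℏω: E_3 = 3.5 × 0.787 = 2.755.

E = 2.75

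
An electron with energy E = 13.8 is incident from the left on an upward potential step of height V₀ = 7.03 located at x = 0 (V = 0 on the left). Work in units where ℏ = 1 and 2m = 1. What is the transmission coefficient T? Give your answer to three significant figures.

T = 0.969

On each side the TISE gives plane waves with k = √(2m(E − V))/ℏ: k₁ = √(2·½·13.8) = 3.715, k₂ = √(2·½·6.77) = 2.602.
Continuity of ψ and ψ′ at the step yields the reflection amplitude r = (k₁ − k₂)/(k₁ + k₂) = 0.1762; thus R = |r|² = 0.03104, T = 0.9690.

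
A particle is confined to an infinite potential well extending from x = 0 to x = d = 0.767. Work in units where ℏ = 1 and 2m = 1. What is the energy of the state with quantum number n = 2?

E = 67.1

The infinite-well eigenfunctions ψ_n = √(2/d) sin(nπx/d) vanish at both walls, giving E_n = n²π²ℏ²/(2md²).
E_2 = 2² × π² / (2 × 0.5 × 0.767²) = 67.11.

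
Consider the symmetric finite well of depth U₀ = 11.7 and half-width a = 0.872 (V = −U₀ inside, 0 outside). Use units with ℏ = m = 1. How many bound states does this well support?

The dimensionless depth is z₀ = a√(2mU₀)/ℏ = 0.872 × √(23.40) = 4.218.
The even/odd transcendental equations gain one root per π/2 in z₀, giving N = 1 + ⌊2z₀/π⌋ = 1 + ⌊2.685⌋ = 3.

N = 3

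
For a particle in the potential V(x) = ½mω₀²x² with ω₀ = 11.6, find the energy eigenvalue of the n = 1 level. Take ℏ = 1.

Using E_n = (n + ½)ℏω₀: E_1 = 1.5 × 11.6 = 17.40.

E = 17.4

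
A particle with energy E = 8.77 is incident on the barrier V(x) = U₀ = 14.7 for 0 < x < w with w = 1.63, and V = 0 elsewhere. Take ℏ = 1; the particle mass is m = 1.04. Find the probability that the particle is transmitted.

E < U₀: inside the barrier ψ ∝ e^{±κx} with κ = √(2m(U₀ − E))/ℏ = 3.512.
κw = 5.725, sinh(κw) = 153.2.
Matching ψ, ψ′ at both faces gives T = [1 + U₀² sinh²(κw) / (4E(U₀ − E))]⁻¹ = 1/24370 = 0.0000410.

T = 0.0000410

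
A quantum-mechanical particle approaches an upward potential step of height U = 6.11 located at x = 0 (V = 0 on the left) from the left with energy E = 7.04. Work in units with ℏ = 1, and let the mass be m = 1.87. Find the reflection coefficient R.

On each side the TISE gives plane waves with k = √(2m(E − V))/ℏ: k₁ = √(2·1.87·7.04) = 5.131, k₂ = √(2·1.87·0.93) = 1.865.
Continuity of ψ and ψ′ at the step yields the reflection amplitude r = (k₁ − k₂)/(k₁ + k₂) = 0.4669; thus R = |r|² = 0.2180, T = 0.7820.

R = 0.218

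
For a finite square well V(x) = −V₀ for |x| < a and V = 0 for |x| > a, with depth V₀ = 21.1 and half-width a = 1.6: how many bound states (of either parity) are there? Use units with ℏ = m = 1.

The dimensionless depth is z₀ = a√(2mV₀)/ℏ = 1.6 × √(42.20) = 10.39.
The even/odd transcendental equations gain one root per π/2 in z₀, giving N = 1 + ⌊2z₀/π⌋ = 1 + ⌊6.617⌋ = 7.

N = 7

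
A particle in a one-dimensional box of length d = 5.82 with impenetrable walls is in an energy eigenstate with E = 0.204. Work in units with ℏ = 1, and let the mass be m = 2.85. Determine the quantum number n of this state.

n = 2

From E_n = n²π²ℏ²/(2md²) invert to n = √(2md²E)/(πℏ).
n = (5.82/π) × √(2 × 2.85 × 0.204) = 1.998 → n = 2.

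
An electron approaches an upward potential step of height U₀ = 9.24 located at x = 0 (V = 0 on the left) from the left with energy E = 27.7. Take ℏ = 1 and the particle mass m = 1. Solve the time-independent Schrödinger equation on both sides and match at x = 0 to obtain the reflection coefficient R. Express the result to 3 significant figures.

R = 0.0102

On each side the TISE gives plane waves with k = √(2m(E − V))/ℏ: k₁ = √(2·1·27.7) = 7.443, k₂ = √(2·1·18.46) = 6.076.
Continuity of ψ and ψ′ at the step yields the reflection amplitude r = (k₁ − k₂)/(k₁ + k₂) = 0.1011; thus R = |r|² = 0.01022, T = 0.9898.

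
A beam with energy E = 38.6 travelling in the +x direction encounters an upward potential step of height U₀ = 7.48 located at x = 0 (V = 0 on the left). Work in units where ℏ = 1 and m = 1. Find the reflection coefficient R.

R = 0.00289

The wavenumbers are k₁ = √(2mE)/ℏ = 8.786 on the left and k₂ = √(2m(E − U₀))/ℏ = 7.889 on the right.
Continuity of ψ and ψ′ at the step yields the reflection amplitude r = (k₁ − k₂)/(k₁ + k₂) = 0.05380; thus R = |r|² = 0.002894, T = 0.9971.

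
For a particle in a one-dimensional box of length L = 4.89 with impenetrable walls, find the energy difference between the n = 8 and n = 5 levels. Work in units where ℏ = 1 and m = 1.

E_n = n²π²ℏ²/(2mL²), so ΔE = (8² − 5²) π²ℏ²/(2mL²).
ΔE = 39 × π² / (2 × 1 × 4.89²) = 8.049.

ΔE = 8.05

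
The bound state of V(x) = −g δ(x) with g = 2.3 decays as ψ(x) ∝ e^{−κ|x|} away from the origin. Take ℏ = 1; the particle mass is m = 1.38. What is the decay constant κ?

Integrating the TISE across x = 0 gives the cusp condition ψ'(0⁺) − ψ'(0⁻) = −(2mg/ℏ²)ψ(0).
With ψ ∝ e^{−κ|x|} this yields −2κ = −2mg/ℏ², so κ = mg/ℏ² = 3.174.

κ = 3.17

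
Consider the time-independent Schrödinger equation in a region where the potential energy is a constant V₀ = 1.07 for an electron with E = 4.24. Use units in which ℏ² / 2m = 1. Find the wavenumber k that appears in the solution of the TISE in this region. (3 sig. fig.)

With E > V₀ the solution is oscillatory, ψ ∝ e^{±ikx} with k = √(2m(E − V₀))/ℏ.
k = √(2 × 0.5 × 3.17) = 1.780.

k = 1.78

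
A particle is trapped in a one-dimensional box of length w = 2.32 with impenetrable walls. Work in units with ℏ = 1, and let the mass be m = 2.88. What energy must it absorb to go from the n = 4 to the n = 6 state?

ΔE = 6.37

E_n = n²π²ℏ²/(2mw²), so ΔE = (6² − 4²) π²ℏ²/(2mw²).
ΔE = 20 × π² / (2 × 2.88 × 2.32²) = 6.367.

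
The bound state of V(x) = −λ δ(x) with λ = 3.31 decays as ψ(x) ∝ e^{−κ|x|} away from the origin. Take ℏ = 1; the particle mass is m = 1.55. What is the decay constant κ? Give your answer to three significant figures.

κ = 5.13

Integrate −(ℏ²/2m)ψ'' − λδ(x)ψ = Eψ from −ε to +ε: the ψ'' term gives ψ'(0⁺) − ψ'(0⁻) and the δ term gives −(2mλ/ℏ²)ψ(0).
With ψ ∝ e^{−κ|x|} this yields −2κ = −2mλ/ℏ², so κ = mλ/ℏ² = 5.131.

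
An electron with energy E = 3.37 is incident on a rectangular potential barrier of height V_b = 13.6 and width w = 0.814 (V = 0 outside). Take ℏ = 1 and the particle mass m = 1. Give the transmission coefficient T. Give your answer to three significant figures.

E < V_b: inside the barrier ψ ∝ e^{±κx} with κ = √(2m(V_b − E))/ℏ = 4.523.
κw = 3.682, sinh(κw) = 19.85.
Matching ψ, ψ′ at both faces gives T = [1 + V_b² sinh²(κw) / (4E(V_b − E))]⁻¹ = 1/529.4 = 0.00189.

T = 0.00189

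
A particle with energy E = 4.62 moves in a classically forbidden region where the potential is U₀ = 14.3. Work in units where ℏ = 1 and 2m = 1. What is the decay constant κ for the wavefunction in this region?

Since E < U₀ the TISE in this region is ψ'' = κ²ψ with κ = √(2m(U₀ − E))/ℏ.
κ = √(2 × 0.5 × 9.68) = 3.111.

κ = 3.11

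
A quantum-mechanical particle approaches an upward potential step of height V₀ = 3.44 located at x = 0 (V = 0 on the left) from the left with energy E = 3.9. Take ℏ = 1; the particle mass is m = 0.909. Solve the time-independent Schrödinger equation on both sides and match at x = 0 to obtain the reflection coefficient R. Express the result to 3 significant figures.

R = 0.239

The wavenumbers are k₁ = √(2mE)/ℏ = 2.663 on the left and k₂ = √(2m(E − V₀))/ℏ = 0.9145 on the right.
Continuity of ψ and ψ′ at the step yields the reflection amplitude r = (k₁ − k₂)/(k₁ + k₂) = 0.4887; thus R = |r|² = 0.2388, T = 0.7612.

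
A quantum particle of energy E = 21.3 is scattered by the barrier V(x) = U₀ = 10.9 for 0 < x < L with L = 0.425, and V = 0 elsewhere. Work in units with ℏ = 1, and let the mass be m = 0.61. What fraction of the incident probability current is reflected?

E > U₀: inside the barrier k₂ = √(2m(E − U₀))/ℏ = 3.562, k₂L = 1.514.
T = [1 + U₀² sin²(k₂L) / (4E(E − U₀))]⁻¹ = 1/1.134 = 0.882.
R = 1 − T = 0.118.

R = 0.118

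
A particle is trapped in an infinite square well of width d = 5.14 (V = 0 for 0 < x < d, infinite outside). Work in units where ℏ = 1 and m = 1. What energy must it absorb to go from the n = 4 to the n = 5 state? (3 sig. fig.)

ΔE = 1.68

E_n = n²π²ℏ²/(2md²), so ΔE = (5² − 4²) π²ℏ²/(2md²).
ΔE = 9 × π² / (2 × 1 × 5.14²) = 1.681.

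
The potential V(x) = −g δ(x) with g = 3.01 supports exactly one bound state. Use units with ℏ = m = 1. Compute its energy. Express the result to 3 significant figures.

The bound state is ψ(x) = √κ e^{−κ|x|}. The derivative jump ψ'(0⁺) − ψ'(0⁻) = −(2mg/ℏ²)ψ(0) fixes κ = mg/ℏ² = 3.010.
Then E = −ℏ²κ²/(2m) = −mg²/(2ℏ²) = -4.530.

E = -4.53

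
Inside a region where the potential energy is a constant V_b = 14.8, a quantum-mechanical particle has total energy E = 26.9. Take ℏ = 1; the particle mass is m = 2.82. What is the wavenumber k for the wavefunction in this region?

With E > V_b the solution is oscillatory, ψ ∝ e^{±ikx} with k = √(2m(E − V_b))/ℏ.
k = √(2 × 2.82 × 12.1) = 8.261.

k = 8.26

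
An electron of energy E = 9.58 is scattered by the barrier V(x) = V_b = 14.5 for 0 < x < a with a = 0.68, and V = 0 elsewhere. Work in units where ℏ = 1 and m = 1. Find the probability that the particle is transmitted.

Since E < V_b the interior solution is evanescent with decay constant κ = √(2m(V_b − E))/ℏ = 3.137.
κa = 2.133, sinh(κa) = 4.161.
The exact tunnelling result is T⁻¹ = 1 + V_b² sinh²(κa) / [4E(V_b − E)] = 20.31, so T = 0.0492.

T = 0.0492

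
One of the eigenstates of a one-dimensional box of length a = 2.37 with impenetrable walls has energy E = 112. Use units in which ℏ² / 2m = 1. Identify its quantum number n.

From E_n = n²π²ℏ²/(2ma²) invert to n = √(2ma²E)/(πℏ).
n = (2.37/π) × √(2 × 0.5 × 112) = 7.984 → n = 8.

n = 8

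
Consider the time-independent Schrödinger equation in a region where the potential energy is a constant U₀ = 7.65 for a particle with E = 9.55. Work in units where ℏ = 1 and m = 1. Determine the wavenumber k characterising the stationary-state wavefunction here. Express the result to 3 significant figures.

With E > U₀ the solution is oscillatory, ψ ∝ e^{±ikx} with k = √(2m(E − U₀))/ℏ.
k = √(2 × 1 × 1.9) = 1.949.

k = 1.95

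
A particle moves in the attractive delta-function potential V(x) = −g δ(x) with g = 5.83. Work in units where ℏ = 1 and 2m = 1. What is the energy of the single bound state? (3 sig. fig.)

The bound state is ψ(x) = √κ e^{−κ|x|}. The derivative jump ψ'(0⁺) − ψ'(0⁻) = −(2mg/ℏ²)ψ(0) fixes κ = mg/ℏ² = 2.915.
Then E = −ℏ²κ²/(2m) = −mg²/(2ℏ²) = -8.497.

E = -8.50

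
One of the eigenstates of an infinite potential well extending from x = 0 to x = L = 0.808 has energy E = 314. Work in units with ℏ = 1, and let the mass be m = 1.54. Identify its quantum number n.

n = 8

For an infinite well E_n = n²π²ℏ²/(2mL²), so n = (L/πℏ)√(2mE).
n = (0.808/π) × √(2 × 1.54 × 314) = 7.998 → n = 8.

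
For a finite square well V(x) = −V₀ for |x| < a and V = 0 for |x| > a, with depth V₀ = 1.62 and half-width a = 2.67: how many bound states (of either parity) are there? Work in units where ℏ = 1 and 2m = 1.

The dimensionless depth is z₀ = a√(2mV₀)/ℏ = 2.67 × √(1.620) = 3.398.
A new bound state (alternating even/odd) appears each time z₀ passes a multiple of π/2, so N = ⌊2z₀/π⌋ + 1 = ⌊2.163⌋ + 1 = 3.

N = 3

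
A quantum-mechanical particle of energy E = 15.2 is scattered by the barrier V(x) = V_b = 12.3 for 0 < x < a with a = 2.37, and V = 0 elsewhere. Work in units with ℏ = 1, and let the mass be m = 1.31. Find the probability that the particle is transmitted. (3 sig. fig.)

E > V_b: inside the barrier k₂ = √(2m(E − V_b))/ℏ = 2.756, k₂a = 6.533.
T = [1 + V_b² sin²(k₂a) / (4E(E − V_b))]⁻¹ = 1/1.052 = 0.950.

T = 0.950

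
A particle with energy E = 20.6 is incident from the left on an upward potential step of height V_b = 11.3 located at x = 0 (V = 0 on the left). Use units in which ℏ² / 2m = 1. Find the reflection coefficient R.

The wavenumbers are k₁ = √(2mE)/ℏ = 4.539 on the left and k₂ = √(2m(E − V_b))/ℏ = 3.050 on the right.
Matching ψ and ψ′ at x = 0 gives r = (k₁ − k₂)/(k₁ + k₂), so R = r² = 0.03851 and T = 1 − R = 0.9615.

R = 0.0385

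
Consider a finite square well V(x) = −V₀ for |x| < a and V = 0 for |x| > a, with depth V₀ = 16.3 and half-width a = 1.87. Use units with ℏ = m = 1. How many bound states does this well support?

N = 7

Define the well-strength parameter z₀ = (a/ℏ)√(2mV₀) = 1.87 × √(2·1·16.3) = 10.68.
A new bound state (alternating even/odd) appears each time z₀ passes a multiple of π/2, so N = ⌊2z₀/π⌋ + 1 = ⌊6.797⌋ + 1 = 7.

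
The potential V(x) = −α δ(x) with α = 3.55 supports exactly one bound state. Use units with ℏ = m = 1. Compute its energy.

For x ≠ 0 the bound state is ψ ∝ e^{−κ|x|}; integrating the TISE across the delta gives the cusp condition 2κ = 2mα/ℏ², so κ = 3.550.
Then E = −ℏ²κ²/(2m) = −mα²/(2ℏ²) = -6.301.

E = -6.30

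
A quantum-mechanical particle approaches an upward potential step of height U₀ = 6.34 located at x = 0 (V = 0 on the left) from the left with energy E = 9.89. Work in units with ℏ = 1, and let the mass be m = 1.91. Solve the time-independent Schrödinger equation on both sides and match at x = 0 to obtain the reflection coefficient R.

The wavenumbers are k₁ = √(2mE)/ℏ = 6.147 on the left and k₂ = √(2m(E − U₀))/ℏ = 3.683 on the right.
Matching ψ and ψ′ at x = 0 gives r = (k₁ − k₂)/(k₁ + k₂), so R = r² = 0.06284 and T = 1 − R = 0.9372.

R = 0.0628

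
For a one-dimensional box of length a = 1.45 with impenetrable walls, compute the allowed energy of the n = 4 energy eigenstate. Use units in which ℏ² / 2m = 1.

Requiring ψ(0) = ψ(a) = 0 quantises k = nπ/a, hence E_n = ℏ²k²/2m = n²π²ℏ²/(2ma²).
E_4 = 4² × π² / (2 × 0.5 × 1.45²) = 75.11.

E = 75.1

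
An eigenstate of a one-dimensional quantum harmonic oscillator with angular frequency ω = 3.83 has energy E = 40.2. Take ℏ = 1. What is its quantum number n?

Invert E_n = (n + ½)ℏω: n = E/ℏω − ½ = 9.996, so n = 10.

n = 10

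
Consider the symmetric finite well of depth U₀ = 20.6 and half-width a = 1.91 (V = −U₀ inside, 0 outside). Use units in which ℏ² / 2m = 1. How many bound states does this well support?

N = 6

Define the well-strength parameter z₀ = (a/ℏ)√(2mU₀) = 1.91 × √(2·0.5·20.6) = 8.669.
A new bound state (alternating even/odd) appears each time z₀ passes a multiple of π/2, so N = ⌊2z₀/π⌋ + 1 = ⌊5.519⌋ + 1 = 6.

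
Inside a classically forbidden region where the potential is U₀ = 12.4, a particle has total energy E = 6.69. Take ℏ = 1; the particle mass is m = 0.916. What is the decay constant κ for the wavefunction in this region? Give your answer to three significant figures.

κ = 3.23

Since E < U₀ the TISE in this region is ψ'' = κ²ψ with κ = √(2m(U₀ − E))/ℏ.
κ = √(2 × 0.916 × 5.71) = 3.234.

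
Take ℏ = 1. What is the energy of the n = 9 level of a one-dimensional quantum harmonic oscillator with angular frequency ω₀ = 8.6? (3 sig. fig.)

E = 81.7

The oscillator eigenvalues are E_n = ℏω₀(n + ½), so E_9 = 8.6 × 9.5 = 81.70.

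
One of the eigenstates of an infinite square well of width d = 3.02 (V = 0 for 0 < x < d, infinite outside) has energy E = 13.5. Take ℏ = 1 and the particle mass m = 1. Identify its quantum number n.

For an infinite well E_n = n²π²ℏ²/(2md²), so n = (d/πℏ)√(2mE).
n = (3.02/π) × √(2 × 1 × 13.5) = 4.995 → n = 5.

n = 5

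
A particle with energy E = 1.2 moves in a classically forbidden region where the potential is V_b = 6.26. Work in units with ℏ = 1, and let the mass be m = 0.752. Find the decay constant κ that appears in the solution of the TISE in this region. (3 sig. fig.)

Since E < V_b the TISE in this region is ψ'' = κ²ψ with κ = √(2m(V_b − E))/ℏ.
κ = √(2 × 0.752 × 5.06) = 2.759.

κ = 2.76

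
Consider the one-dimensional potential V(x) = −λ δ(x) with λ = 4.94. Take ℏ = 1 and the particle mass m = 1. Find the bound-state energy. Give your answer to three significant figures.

E = -12.2

For x ≠ 0 the bound state is ψ ∝ e^{−κ|x|}; integrating the TISE across the delta gives the cusp condition 2κ = 2mλ/ℏ², so κ = 4.940.
Then E = −ℏ²κ²/(2m) = −mλ²/(2ℏ²) = -12.20.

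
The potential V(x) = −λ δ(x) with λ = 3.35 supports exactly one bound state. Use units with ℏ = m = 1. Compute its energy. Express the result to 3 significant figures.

E = -5.61

For x ≠ 0 the bound state is ψ ∝ e^{−κ|x|}; integrating the TISE across the delta gives the cusp condition 2κ = 2mλ/ℏ², so κ = 3.350.
Then E = −ℏ²κ²/(2m) = −mλ²/(2ℏ²) = -5.611.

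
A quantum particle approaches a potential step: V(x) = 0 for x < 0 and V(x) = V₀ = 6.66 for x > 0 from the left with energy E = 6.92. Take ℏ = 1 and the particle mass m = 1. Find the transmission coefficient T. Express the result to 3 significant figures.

T = 0.544

The wavenumbers are k₁ = √(2mE)/ℏ = 3.720 on the left and k₂ = √(2m(E − V₀))/ℏ = 0.7211 on the right.
Matching ψ and ψ′ at x = 0 gives r = (k₁ − k₂)/(k₁ + k₂), so R = r² = 0.4560 and T = 1 − R = 0.5440.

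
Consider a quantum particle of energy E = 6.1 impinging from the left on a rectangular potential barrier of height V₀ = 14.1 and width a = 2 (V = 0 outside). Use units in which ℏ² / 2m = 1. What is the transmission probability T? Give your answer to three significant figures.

T = 0.0000479

E < V₀: inside the barrier ψ ∝ e^{±κx} with κ = √(2m(V₀ − E))/ℏ = 2.828.
κa = 5.657, sinh(κa) = 143.1.
The exact tunnelling result is T⁻¹ = 1 + V₀² sinh²(κa) / [4E(V₀ − E)] = 20860, so T = 0.0000479.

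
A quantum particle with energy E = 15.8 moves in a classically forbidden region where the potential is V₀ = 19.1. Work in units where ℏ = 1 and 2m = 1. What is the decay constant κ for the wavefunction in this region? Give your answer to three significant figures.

κ = 1.82

Since E < V₀ the TISE in this region is ψ'' = κ²ψ with κ = √(2m(V₀ − E))/ℏ.
κ = √(2 × 0.5 × 3.3) = 1.817.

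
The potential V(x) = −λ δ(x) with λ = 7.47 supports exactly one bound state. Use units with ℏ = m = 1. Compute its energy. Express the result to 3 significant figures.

For x ≠ 0 the bound state is ψ ∝ e^{−κ|x|}; integrating the TISE across the delta gives the cusp condition 2κ = 2mλ/ℏ², so κ = 7.470.
Then E = −ℏ²κ²/(2m) = −mλ²/(2ℏ²) = -27.90.

E = -27.9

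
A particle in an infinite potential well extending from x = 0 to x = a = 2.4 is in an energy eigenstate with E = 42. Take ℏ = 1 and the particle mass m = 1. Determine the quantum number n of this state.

n = 7

From E_n = n²π²ℏ²/(2ma²) invert to n = √(2ma²E)/(πℏ).
n = (2.4/π) × √(2 × 1 × 42) = 7.002 → n = 7.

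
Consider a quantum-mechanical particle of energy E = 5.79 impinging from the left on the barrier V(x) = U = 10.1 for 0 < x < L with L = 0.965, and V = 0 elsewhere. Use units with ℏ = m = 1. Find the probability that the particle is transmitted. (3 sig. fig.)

T = 0.0135

E < U: inside the barrier ψ ∝ e^{±κx} with κ = √(2m(U − E))/ℏ = 2.936.
κL = 2.833, sinh(κL) = 8.471.
The exact tunnelling result is T⁻¹ = 1 + U² sinh²(κL) / [4E(U − E)] = 74.33, so T = 0.0135.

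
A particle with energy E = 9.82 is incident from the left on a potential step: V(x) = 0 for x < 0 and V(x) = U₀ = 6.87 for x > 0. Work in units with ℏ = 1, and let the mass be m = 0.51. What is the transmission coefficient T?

T = 0.915

The wavenumbers are k₁ = √(2mE)/ℏ = 3.165 on the left and k₂ = √(2m(E − U₀))/ℏ = 1.735 on the right.
Continuity of ψ and ψ′ at the step yields the reflection amplitude r = (k₁ − k₂)/(k₁ + k₂) = 0.2919; thus R = |r|² = 0.08521, T = 0.9148.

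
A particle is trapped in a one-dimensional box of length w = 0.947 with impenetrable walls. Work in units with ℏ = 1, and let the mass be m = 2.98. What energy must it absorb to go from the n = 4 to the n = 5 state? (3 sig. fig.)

ΔE = 16.6

E_n = n²π²ℏ²/(2mw²), so ΔE = (5² − 4²) π²ℏ²/(2mw²).
ΔE = 9 × π² / (2 × 2.98 × 0.947²) = 16.62.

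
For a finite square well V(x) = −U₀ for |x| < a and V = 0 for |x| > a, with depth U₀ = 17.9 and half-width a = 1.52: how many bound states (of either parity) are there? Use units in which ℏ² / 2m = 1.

N = 5

Define the well-strength parameter z₀ = (a/ℏ)√(2mU₀) = 1.52 × √(2·0.5·17.9) = 6.431.
A new bound state (alternating even/odd) appears each time z₀ passes a multiple of π/2, so N = ⌊2z₀/π⌋ + 1 = ⌊4.094⌋ + 1 = 5.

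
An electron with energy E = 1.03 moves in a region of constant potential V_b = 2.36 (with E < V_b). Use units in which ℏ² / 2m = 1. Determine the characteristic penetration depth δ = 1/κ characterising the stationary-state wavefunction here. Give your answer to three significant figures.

δ = 0.867

Since E < V_b the TISE in this region is ψ'' = κ²ψ with κ = √(2m(V_b − E))/ℏ.
κ = √(2 × 0.5 × 1.33) = 1.153. The penetration depth is δ = 1/κ = 0.867.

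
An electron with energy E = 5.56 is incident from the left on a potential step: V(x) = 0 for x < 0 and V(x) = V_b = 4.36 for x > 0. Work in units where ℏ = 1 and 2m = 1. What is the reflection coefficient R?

R = 0.134

The wavenumbers are k₁ = √(2mE)/ℏ = 2.358 on the left and k₂ = √(2m(E − V_b))/ℏ = 1.095 on the right.
Matching ψ and ψ′ at x = 0 gives r = (k₁ − k₂)/(k₁ + k₂), so R = r² = 0.1337 and T = 1 − R = 0.8663.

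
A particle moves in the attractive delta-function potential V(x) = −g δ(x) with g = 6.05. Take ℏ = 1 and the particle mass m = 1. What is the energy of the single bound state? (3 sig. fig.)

The bound state is ψ(x) = √κ e^{−κ|x|}. The derivative jump ψ'(0⁺) − ψ'(0⁻) = −(2mg/ℏ²)ψ(0) fixes κ = mg/ℏ² = 6.050.
Then E = −ℏ²κ²/(2m) = −mg²/(2ℏ²) = -18.30.

E = -18.3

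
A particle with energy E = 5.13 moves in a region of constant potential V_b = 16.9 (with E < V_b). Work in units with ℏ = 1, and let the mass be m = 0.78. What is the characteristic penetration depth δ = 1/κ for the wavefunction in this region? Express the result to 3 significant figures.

δ = 0.233

Since E < V_b the TISE in this region is ψ'' = κ²ψ with κ = √(2m(V_b − E))/ℏ.
κ = √(2 × 0.78 × 11.77) = 4.285. The penetration depth is δ = 1/κ = 0.233.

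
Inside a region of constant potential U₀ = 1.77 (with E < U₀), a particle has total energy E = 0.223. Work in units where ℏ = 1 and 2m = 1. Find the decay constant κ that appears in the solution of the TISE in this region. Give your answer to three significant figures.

κ = 1.24

Since E < U₀ the TISE in this region is ψ'' = κ²ψ with κ = √(2m(U₀ − E))/ℏ.
κ = √(2 × 0.5 × 1.547) = 1.244.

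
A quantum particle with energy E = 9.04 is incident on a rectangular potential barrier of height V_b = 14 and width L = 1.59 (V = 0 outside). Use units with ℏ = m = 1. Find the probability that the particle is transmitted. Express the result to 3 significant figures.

T = 0.000164

E < V_b: inside the barrier ψ ∝ e^{±κx} with κ = √(2m(V_b − E))/ℏ = 3.150.
κL = 5.008, sinh(κL) = 74.79.
The exact tunnelling result is T⁻¹ = 1 + V_b² sinh²(κL) / [4E(V_b − E)] = 6114, so T = 0.000164.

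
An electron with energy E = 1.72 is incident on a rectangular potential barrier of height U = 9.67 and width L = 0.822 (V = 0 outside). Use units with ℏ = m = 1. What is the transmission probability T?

E < U: inside the barrier ψ ∝ e^{±κx} with κ = √(2m(U − E))/ℏ = 3.987.
κL = 3.278, sinh(κL) = 13.24.
Matching ψ, ψ′ at both faces gives T = [1 + U² sinh²(κL) / (4E(U − E))]⁻¹ = 1/300.6 = 0.00333.

T = 0.00333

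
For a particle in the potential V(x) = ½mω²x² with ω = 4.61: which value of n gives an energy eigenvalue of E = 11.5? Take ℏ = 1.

n = 2

E_n = ℏω(n + ½) ⇒ n = E/(ℏω) − ½ = 11.5/4.61 − 0.5 = 1.995 → n = 2.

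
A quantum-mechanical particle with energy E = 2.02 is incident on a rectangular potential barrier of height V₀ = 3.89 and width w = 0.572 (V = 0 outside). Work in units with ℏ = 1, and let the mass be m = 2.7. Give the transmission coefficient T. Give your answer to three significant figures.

Since E < V₀ the interior solution is evanescent with decay constant κ = √(2m(V₀ − E))/ℏ = 3.178.
κw = 1.818, sinh(κw) = 2.998.
Matching ψ, ψ′ at both faces gives T = [1 + V₀² sinh²(κw) / (4E(V₀ − E))]⁻¹ = 1/9.999 = 0.100.

T = 0.100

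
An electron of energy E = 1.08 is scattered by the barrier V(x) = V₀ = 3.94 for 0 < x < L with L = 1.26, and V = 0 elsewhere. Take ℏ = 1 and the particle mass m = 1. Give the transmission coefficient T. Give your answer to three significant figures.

T = 0.00766

Since E < V₀ the interior solution is evanescent with decay constant κ = √(2m(V₀ − E))/ℏ = 2.392.
κL = 3.013, sinh(κL) = 10.15.
Matching ψ, ψ′ at both faces gives T = [1 + V₀² sinh²(κL) / (4E(V₀ − E))]⁻¹ = 1/130.6 = 0.00766.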